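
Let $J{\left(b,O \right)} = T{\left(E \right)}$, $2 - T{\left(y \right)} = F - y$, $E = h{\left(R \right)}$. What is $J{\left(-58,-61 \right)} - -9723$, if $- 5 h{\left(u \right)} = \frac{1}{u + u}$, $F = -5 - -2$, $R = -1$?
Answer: $\frac{97281}{10} \approx 9728.1$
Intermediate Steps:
$F = -3$ ($F = -5 + 2 = -3$)
$h{\left(u \right)} = - \frac{1}{10 u}$ ($h{\left(u \right)} = - \frac{1}{5 \left(u + u\right)} = - \frac{1}{5 \cdot 2 u} = - \frac{\frac{1}{2} \frac{1}{u}}{5} = - \frac{1}{10 u}$)
$E = \frac{1}{10}$ ($E = - \frac{1}{10 \left(-1\right)} = \left(- \frac{1}{10}\right) \left(-1\right) = \frac{1}{10} \approx 0.1$)
$T{\left(y \right)} = 5 + y$ ($T{\left(y \right)} = 2 - \left(-3 - y\right) = 2 + \left(3 + y\right) = 5 + y$)
$J{\left(b,O \right)} = \frac{51}{10}$ ($J{\left(b,O \right)} = 5 + \frac{1}{10} = \frac{51}{10}$)
$J{\left(-58,-61 \right)} - -9723 = \frac{51}{10} - -9723 = \frac{51}{10} + 9723 = \frac{97281}{10}$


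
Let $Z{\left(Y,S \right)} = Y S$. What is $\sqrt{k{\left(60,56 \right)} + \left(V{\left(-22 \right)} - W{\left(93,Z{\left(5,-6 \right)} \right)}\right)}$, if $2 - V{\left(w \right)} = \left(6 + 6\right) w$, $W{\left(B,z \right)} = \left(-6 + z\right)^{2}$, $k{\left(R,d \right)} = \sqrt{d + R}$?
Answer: $\sqrt{-1030 + 2 \sqrt{29}} \approx 31.925 i$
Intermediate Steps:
$k{\left(R,d \right)} = \sqrt{R + d}$
$Z{\left(Y,S \right)} = S Y$
$V{\left(w \right)} = 2 - 12 w$ ($V{\left(w \right)} = 2 - \left(6 + 6\right) w = 2 - 12 w$)
$\sqrt{k{\left(60,56 \right)} + \left(V{\left(-22 \right)} - W{\left(93,Z{\left(5,-6 \right)} \right)}\right)} = \sqrt{\sqrt{60 + 56} + \left(\left(2 - -264\right) - \left(-6 - 30\right)^{2}\right)} = \sqrt{\sqrt{116} + \left(\left(2 + 264\right) - \left(-6 - 30\right)^{2}\right)} = \sqrt{2 \sqrt{29} + \left(266 - \left(-36\right)^{2}\right)} = \sqrt{2 \sqrt{29} + \left(266 - 1296\right)} = \sqrt{2 \sqrt{29} - 1030} = \sqrt{-1030 + 2 \sqrt{29}}$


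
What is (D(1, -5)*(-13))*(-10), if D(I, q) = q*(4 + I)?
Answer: -3250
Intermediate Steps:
(D(1, -5)*(-13))*(-10) = (-5*(4 + 1)*(-13))*(-10) = (-5*5*(-13))*(-10) = -25*(-13)*(-10) = 325*(-10) = -3250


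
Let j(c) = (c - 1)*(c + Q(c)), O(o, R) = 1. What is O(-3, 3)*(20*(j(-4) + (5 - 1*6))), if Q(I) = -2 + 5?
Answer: 80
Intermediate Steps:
Q(I) = 3
j(c) = (-1 + c)*(3 + c) (j(c) = (c - 1)*(c + 3) = (-1 + c)*(3 + c))
O(-3, 3)*(20*(j(-4) + (5 - 1*6))) = 1*(20*((-3 + (-4)² + 2*(-4)) + (5 - 1*6))) = 1*(20*((-3 + 16 - 8) + (5 - 6))) = 1*(20*(5 - 1)) = 1*(20*4) = 1*80 = 80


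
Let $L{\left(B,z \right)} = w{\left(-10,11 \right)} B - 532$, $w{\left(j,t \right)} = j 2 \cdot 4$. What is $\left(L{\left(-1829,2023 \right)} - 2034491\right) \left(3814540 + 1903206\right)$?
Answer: $-10799124023438$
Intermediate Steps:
$w{\left(j,t \right)} = 8 j$ ($w{\left(j,t \right)} = 2 j 4 = 8 j$)
$L{\left(B,z \right)} = -532 - 80 B$ ($L{\left(B,z \right)} = 8 \left(-10\right) B - 532 = - 80 B - 532 = -532 - 80 B$)
$\left(L{\left(-1829,2023 \right)} - 2034491\right) \left(3814540 + 1903206\right) = \left(\left(-532 - -146320\right) - 2034491\right) \left(3814540 + 1903206\right) = \left(\left(-532 + 146320\right) - 2034491\right) 5717746 = \left(145788 - 2034491\right) 5717746 = \left(-1888703\right) 5717746 = -10799124023438$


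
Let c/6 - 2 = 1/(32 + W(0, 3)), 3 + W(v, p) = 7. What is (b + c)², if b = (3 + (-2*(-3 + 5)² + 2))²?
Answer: 16129/36 ≈ 448.03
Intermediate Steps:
W(v, p) = 4 (W(v, p) = -3 + 7 = 4)
b = 9 (b = (3 + (-2*2² + 2))² = (3 + (-2*4 + 2))² = (3 + (-8 + 2))² = (3 - 6)² = (-3)² = 9)
c = 73/6 (c = 12 + 6/(32 + 4) = 12 + 6/36 = 12 + 6*(1/36) = 12 + ⅙ = 73/6 ≈ 12.167)
(b + c)² = (9 + 73/6)² = (127/6)² = 16129/36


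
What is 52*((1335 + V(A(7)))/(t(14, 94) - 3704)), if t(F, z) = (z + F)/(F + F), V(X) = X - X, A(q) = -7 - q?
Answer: -485940/25901 ≈ -18.761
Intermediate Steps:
V(X) = 0
t(F, z) = (F + z)/(2*F) (t(F, z) = (F + z)/((2*F)) = (F + z)*(1/(2*F)) = (F + z)/(2*F))
52*((1335 + V(A(7)))/(t(14, 94) - 3704)) = 52*((1335 + 0)/((½)*(14 + 94)/14 - 3704)) = 52*(1335/((½)*(1/14)*108 - 3704)) = 52*(1335/(27/7 - 3704)) = 52*(1335/(-25901/7)) = 52*(1335*(-7/25901)) = 52*(-9345/25901) = -485940/25901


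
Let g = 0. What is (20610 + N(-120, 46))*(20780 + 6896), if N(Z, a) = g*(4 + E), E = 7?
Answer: 570402360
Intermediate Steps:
N(Z, a) = 0 (N(Z, a) = 0*(4 + 7) = 0*11 = 0)
(20610 + N(-120, 46))*(20780 + 6896) = (20610 + 0)*(20780 + 6896) = 20610*27676 = 570402360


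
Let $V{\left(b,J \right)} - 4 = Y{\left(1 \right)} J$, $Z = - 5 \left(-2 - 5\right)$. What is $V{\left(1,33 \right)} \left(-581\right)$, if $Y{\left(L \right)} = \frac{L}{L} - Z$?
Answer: $649558$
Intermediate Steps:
$Z = 35$ ($Z = \left(-5\right) \left(-7\right) = 35$)
$Y{\left(L \right)} = -34$ ($Y{\left(L \right)} = \frac{L}{L} - 35 = 1 - 35 = -34$)
$V{\left(b,J \right)} = 4 - 34 J$
$V{\left(1,33 \right)} \left(-581\right) = \left(4 - 1122\right) \left(-581\right) = \left(-1118\right) \left(-581\right) = 649558$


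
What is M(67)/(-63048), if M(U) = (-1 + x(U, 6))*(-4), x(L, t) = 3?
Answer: 1/7881 ≈ 0.00012689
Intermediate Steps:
M(U) = -8 (M(U) = (-1 + 3)*(-4) = 2*(-4) = -8)
M(67)/(-63048) = -8/(-63048) = -8*(-1/63048) = 1/7881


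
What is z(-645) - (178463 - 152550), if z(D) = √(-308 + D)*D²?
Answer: -25913 + 416025*I*√953 ≈ -25913.0 + 1.2843e+7*I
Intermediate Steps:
z(D) = D²*√(-308 + D)
z(-645) - (178463 - 152550) = (-645)²*√(-308 - 645) - (178463 - 152550) = 416025*√(-953) - 1*25913 = 416025*(I*√953) - 25913 = 416025*I*√953 - 25913 = -25913 + 416025*I*√953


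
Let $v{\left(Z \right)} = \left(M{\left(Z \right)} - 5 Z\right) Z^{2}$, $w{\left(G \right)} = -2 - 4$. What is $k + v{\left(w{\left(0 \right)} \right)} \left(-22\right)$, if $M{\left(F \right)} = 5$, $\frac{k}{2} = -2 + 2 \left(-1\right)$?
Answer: $-27728$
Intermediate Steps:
$k = -8$ ($k = 2 \left(-2 + 2 \left(-1\right)\right) = 2 \left(-2 - 2\right) = 2 \left(-4\right) = -8$)
$w{\left(G \right)} = -6$
$v{\left(Z \right)} = Z^{2} \left(5 - 5 Z\right)$ ($v{\left(Z \right)} = \left(5 - 5 Z\right) Z^{2} = Z^{2} \left(5 - 5 Z\right)$)
$k + v{\left(w{\left(0 \right)} \right)} \left(-22\right) = -8 + 5 \left(-6\right)^{2} \left(1 - -6\right) \left(-22\right) = -8 + 5 \cdot 36 \left(1 + 6\right) \left(-22\right) = -8 + 5 \cdot 36 \cdot 7 \left(-22\right) = -8 + 1260 \left(-22\right) = -8 - 27720 = -27728$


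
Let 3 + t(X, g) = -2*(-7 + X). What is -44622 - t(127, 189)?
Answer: -44379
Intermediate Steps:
t(X, g) = 11 - 2*X (t(X, g) = -3 - 2*(-7 + X) = -3 + (14 - 2*X) = 11 - 2*X)
-44622 - t(127, 189) = -44622 - (11 - 2*127) = -44622 - (11 - 254) = -44622 - 1*(-243) = -44622 + 243 = -44379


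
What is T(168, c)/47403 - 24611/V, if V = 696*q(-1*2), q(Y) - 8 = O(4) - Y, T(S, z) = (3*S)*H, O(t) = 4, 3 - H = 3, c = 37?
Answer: -24611/9744 ≈ -2.5258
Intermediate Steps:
H = 0 (H = 3 - 1*3 = 3 - 3 = 0)
T(S, z) = 0 (T(S, z) = (3*S)*0 = 0)
q(Y) = 12 - Y (q(Y) = 8 + (4 - Y) = 12 - Y)
V = 9744 (V = 696*(12 - (-1)*2) = 696*(12 - 1*(-2)) = 696*(12 + 2) = 696*14 = 9744)
T(168, c)/47403 - 24611/V = 0/47403 - 24611/9744 = 0*(1/47403) - 24611*1/9744 = 0 - 24611/9744 = -24611/9744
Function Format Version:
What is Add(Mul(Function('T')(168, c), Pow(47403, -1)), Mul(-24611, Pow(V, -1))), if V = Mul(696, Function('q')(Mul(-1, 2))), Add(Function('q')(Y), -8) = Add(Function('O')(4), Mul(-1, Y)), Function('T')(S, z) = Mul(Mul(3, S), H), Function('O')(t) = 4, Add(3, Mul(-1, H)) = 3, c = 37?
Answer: Rational(-24611, 9744) ≈ -2.5258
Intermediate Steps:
H = 0 (H = Add(3, Mul(-1, 3)) = Add(3, -3) = 0)
Function('T')(S, z) = 0 (Function('T')(S, z) = Mul(Mul(3, S), 0) = 0)
Function('q')(Y) = Add(12, Mul(-1, Y)) (Function('q')(Y) = Add(8, Add(4, Mul(-1, Y))) = Add(12, Mul(-1, Y)))
V = 9744 (V = Mul(696, Add(12, Mul(-1, Mul(-1, 2)))) = Mul(696, Add(12, Mul(-1, -2))) = Mul(696, Add(12, 2)) = Mul(696, 14) = 9744)
Add(Mul(Function('T')(168, c), Pow(47403, -1)), Mul(-24611, Pow(V, -1))) = Add(Mul(0, Pow(47403, -1)), Mul(-24611, Pow(9744, -1))) = Add(Mul(0, Rational(1, 47403)), Mul(-24611, Rational(1, 9744))) = Add(0, Rational(-24611, 9744)) = Rational(-24611, 9744)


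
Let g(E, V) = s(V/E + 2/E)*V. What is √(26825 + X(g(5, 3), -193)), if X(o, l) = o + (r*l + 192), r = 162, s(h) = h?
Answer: I*√4246 ≈ 65.161*I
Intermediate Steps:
g(E, V) = V*(2/E + V/E) (g(E, V) = (V/E + 2/E)*V = (2/E + V/E)*V = V*(2/E + V/E))
X(o, l) = 192 + o + 162*l (X(o, l) = o + (162*l + 192) = o + (192 + 162*l) = 192 + o + 162*l)
√(26825 + X(g(5, 3), -193)) = √(26825 + (192 + 3*(2 + 3)/5 + 162*(-193))) = √(26825 + (192 + 3*(⅕)*5 - 31266)) = √(26825 + (192 + 3 - 31266)) = √(26825 - 31071) = √(-4246) = I*√4246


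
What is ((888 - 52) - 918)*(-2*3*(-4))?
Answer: -1968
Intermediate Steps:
((888 - 52) - 918)*(-2*3*(-4)) = (836 - 918)*(-6*(-4)) = -82*24 = -1968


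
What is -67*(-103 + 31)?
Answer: 4824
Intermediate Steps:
-67*(-103 + 31) = -67*(-72) = 4824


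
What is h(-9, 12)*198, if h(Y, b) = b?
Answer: 2376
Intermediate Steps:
h(-9, 12)*198 = 12*198 = 2376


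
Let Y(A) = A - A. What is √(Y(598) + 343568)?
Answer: 4*√21473 ≈ 586.15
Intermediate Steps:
Y(A) = 0
√(Y(598) + 343568) = √(0 + 343568) = √343568 = 4*√21473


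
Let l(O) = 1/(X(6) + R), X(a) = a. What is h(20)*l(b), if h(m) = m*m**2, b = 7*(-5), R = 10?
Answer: 500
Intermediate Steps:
b = -35
h(m) = m**3
l(O) = 1/16 (l(O) = 1/(6 + 10) = 1/16)
h(20)*l(b) = 20**3*(1/16) = 8000*(1/16) = 500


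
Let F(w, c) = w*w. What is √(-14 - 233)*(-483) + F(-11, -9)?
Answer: 121 - 483*I*√247 ≈ 121.0 - 7590.9*I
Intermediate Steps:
F(w, c) = w²
√(-14 - 233)*(-483) + F(-11, -9) = √(-14 - 233)*(-483) + (-11)² = √(-247)*(-483) + 121 = (I*√247)*(-483) + 121 = -483*I*√247 + 121 = 121 - 483*I*√247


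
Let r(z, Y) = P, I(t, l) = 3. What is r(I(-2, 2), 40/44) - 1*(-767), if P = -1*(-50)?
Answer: 817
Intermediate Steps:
P = 50
r(z, Y) = 50
r(I(-2, 2), 40/44) - 1*(-767) = 50 - 1*(-767) = 50 + 767 = 817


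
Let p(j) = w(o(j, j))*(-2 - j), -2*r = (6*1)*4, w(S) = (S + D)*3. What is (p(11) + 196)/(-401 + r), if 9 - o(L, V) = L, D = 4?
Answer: -2/7 ≈ -0.28571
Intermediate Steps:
o(L, V) = 9 - L
w(S) = 12 + 3*S (w(S) = (S + 4)*3 = (4 + S)*3 = 12 + 3*S)
r = -12 (r = -6*1*4/2 = -3*4 = -½*24 = -12)
p(j) = (-2 - j)*(39 - 3*j) (p(j) = (12 + 3*(9 - j))*(-2 - j) = (12 + (27 - 3*j))*(-2 - j) = (39 - 3*j)*(-2 - j) = (-2 - j)*(39 - 3*j))
(p(11) + 196)/(-401 + r) = (3*(-13 + 11)*(2 + 11) + 196)/(-401 - 12) = (3*(-2)*13 + 196)/(-413) = (-78 + 196)*(-1/413) = 118*(-1/413) = -2/7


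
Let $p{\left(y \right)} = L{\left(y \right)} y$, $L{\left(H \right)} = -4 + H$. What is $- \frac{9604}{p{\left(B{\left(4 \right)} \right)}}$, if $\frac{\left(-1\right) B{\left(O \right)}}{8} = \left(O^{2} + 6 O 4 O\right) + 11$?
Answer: $- \frac{2401}{2706024} \approx -0.00088728$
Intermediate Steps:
$B{\left(O \right)} = -88 - 200 O^{2}$ ($B{\left(O \right)} = - 8 \left(\left(O^{2} + 6 O 4 O\right) + 11\right) = - 8 \left(\left(O^{2} + 24 O O\right) + 11\right) = - 8 \left(\left(O^{2} + 24 O^{2}\right) + 11\right) = - 8 \left(25 O^{2} + 11\right) = - 8 \left(11 + 25 O^{2}\right) = -88 - 200 O^{2}$)
$p{\left(y \right)} = y \left(-4 + y\right)$ ($p{\left(y \right)} = \left(-4 + y\right) y = y \left(-4 + y\right)$)
$- \frac{9604}{p{\left(B{\left(4 \right)} \right)}} = - \frac{9604}{\left(-88 - 200 \cdot 4^{2}\right) \left(-4 - \left(88 + 200 \cdot 4^{2}\right)\right)} = - \frac{9604}{\left(-88 - 3200\right) \left(-4 - 3288\right)} = - \frac{9604}{\left(-3288\right) \left(-4 - 3288\right)} = - \frac{9604}{\left(-3288\right) \left(-3292\right)} = - \frac{9604}{10824096} = \left(-9604\right) \frac{1}{10824096} = - \frac{2401}{2706024}$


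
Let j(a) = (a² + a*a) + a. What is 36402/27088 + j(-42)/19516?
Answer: 14372325/9440168 ≈ 1.5225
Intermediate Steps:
j(a) = a + 2*a² (j(a) = (a² + a²) + a = 2*a² + a = a + 2*a²)
36402/27088 + j(-42)/19516 = 36402/27088 - 42*(1 + 2*(-42))/19516 = 36402*(1/27088) - 42*(1 - 84)*(1/19516) = 18201/13544 - 42*(-83)*(1/19516) = 18201/13544 + 3486*(1/19516) = 18201/13544 + 249/1394 = 14372325/9440168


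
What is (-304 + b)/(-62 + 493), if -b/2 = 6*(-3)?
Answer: -268/431 ≈ -0.62181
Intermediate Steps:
b = 36 (b = -12*(-3) = -2*(-18) = 36)
(-304 + b)/(-62 + 493) = (-304 + 36)/(-62 + 493) = -268/431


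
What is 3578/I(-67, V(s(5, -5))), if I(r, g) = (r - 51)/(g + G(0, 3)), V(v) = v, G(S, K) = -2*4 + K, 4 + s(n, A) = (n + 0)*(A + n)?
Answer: 16101/59 ≈ 272.90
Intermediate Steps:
s(n, A) = -4 + n*(A + n) (s(n, A) = -4 + (n + 0)*(A + n) = -4 + n*(A + n))
G(S, K) = -8 + K
I(r, g) = (-51 + r)/(-5 + g) (I(r, g) = (r - 51)/(g + (-8 + 3)) = (-51 + r)/(g - 5) = (-51 + r)/(-5 + g))
3578/I(-67, V(s(5, -5))) = 3578/(((-51 - 67)/(-5 + (-4 + 5² - 5*5)))) = 3578/((-118/(-5 + (-4 + 25 - 25)))) = 3578/((-118/(-5 - 4))) = 3578/((-118/(-9))) = 3578/((-⅑*(-118))) = 3578/(118/9) = 3578*(9/118) = 16101/59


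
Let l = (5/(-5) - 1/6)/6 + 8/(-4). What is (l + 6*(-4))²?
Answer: 889249/1296 ≈ 686.15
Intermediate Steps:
l = -79/36 (l = (5*(-⅕) - 1*⅙)*(⅙) + 8*(-¼) = (-1 - ⅙)*(⅙) - 2 = -7/6*⅙ - 2 = -7/36 - 2 = -79/36 ≈ -2.1944)
(l + 6*(-4))² = (-79/36 + 6*(-4))² = (-79/36 - 24)² = (-943/36)² = 889249/1296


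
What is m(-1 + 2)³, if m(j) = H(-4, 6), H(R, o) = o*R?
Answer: -13824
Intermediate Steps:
H(R, o) = R*o
m(j) = -24 (m(j) = -4*6 = -24)
m(-1 + 2)³ = (-24)³ = -13824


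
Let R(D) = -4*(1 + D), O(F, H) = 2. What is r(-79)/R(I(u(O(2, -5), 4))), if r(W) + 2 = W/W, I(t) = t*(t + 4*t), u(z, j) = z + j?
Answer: 1/724 ≈ 0.0013812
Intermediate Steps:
u(z, j) = j + z
I(t) = 5*t² (I(t) = t*(5*t) = 5*t²)
R(D) = -4 - 4*D
r(W) = -1 (r(W) = -2 + W/W = -2 + 1 = -1)
r(-79)/R(I(u(O(2, -5), 4))) = -1/(-4 - 20*(4 + 2)²) = -1/(-4 - 20*6²) = -1/(-4 - 20*36) = -1/(-4 - 4*180) = -1/(-4 - 720) = -1/(-724) = -1*(-1/724) = 1/724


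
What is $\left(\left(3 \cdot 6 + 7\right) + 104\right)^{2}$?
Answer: $16641$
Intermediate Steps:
$\left(\left(3 \cdot 6 + 7\right) + 104\right)^{2} = \left(\left(18 + 7\right) + 104\right)^{2} = \left(25 + 104\right)^{2} = 129^{2} = 16641$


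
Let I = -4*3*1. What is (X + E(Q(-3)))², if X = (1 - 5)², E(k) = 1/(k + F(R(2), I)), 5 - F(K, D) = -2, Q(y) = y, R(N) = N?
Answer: 4225/16 ≈ 264.06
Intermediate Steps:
I = -12 (I = -12*1 = -12)
F(K, D) = 7 (F(K, D) = 5 - 1*(-2) = 5 + 2 = 7)
E(k) = 1/(7 + k) (E(k) = 1/(k + 7) = 1/(7 + k))
X = 16 (X = (-4)² = 16)
(X + E(Q(-3)))² = (16 + 1/(7 - 3))² = (16 + 1/4)² = (16 + ¼)² = (65/4)² = 4225/16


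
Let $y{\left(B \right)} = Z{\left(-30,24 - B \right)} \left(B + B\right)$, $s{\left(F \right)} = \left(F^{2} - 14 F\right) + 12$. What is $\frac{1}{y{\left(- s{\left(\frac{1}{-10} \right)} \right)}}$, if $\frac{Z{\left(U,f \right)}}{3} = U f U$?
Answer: $- \frac{50}{135450387} \approx -3.6914 \cdot 10^{-7}$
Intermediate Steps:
$s{\left(F \right)} = 12 + F^{2} - 14 F$
$Z{\left(U,f \right)} = 3 f U^{2}$ ($Z{\left(U,f \right)} = 3 U f U = 3 f U^{2}$)
$y{\left(B \right)} = 2 B \left(64800 - 2700 B\right)$ ($y{\left(B \right)} = 3 \left(24 - B\right) \left(-30\right)^{2} \left(B + B\right) = 3 \left(24 - B\right) 900 \cdot 2 B = \left(64800 - 2700 B\right) 2 B = 2 B \left(64800 - 2700 B\right)$)
$\frac{1}{y{\left(- s{\left(\frac{1}{-10} \right)} \right)}} = \frac{1}{5400 \left(- (12 + \left(\frac{1}{-10}\right)^{2} - \frac{14}{-10})\right) \left(24 - - (12 + \left(\frac{1}{-10}\right)^{2} - \frac{14}{-10})\right)} = \frac{1}{5400 \left(- (12 + \left(- \frac{1}{10}\right)^{2} - - \frac{7}{5})\right) \left(24 - - (12 + \left(- \frac{1}{10}\right)^{2} - - \frac{7}{5})\right)} = \frac{1}{5400 \left(- (12 + \frac{1}{100} + \frac{7}{5})\right) \left(24 - - (12 + \frac{1}{100} + \frac{7}{5})\right)} = \frac{1}{5400 \left(\left(-1\right) \frac{1341}{100}\right) \left(24 - \left(-1\right) \frac{1341}{100}\right)} = \frac{1}{5400 \left(- \frac{1341}{100}\right) \left(24 - - \frac{1341}{100}\right)} = \frac{1}{5400 \left(- \frac{1341}{100}\right) \left(24 + \frac{1341}{100}\right)} = \frac{1}{5400 \left(- \frac{1341}{100}\right) \frac{3741}{100}} = \frac{1}{- \frac{135450387}{50}} = - \frac{50}{135450387}$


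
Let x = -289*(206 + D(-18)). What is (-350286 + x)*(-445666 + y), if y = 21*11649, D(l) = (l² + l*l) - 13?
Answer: 119282288395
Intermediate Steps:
D(l) = -13 + 2*l² (D(l) = (l² + l²) - 13 = 2*l² - 13 = -13 + 2*l²)
x = -243049 (x = -289*(206 + (-13 + 2*(-18)²)) = -289*(206 + (-13 + 2*324)) = -289*(206 + (-13 + 648)) = -289*(206 + 635) = -289*841 = -243049)
y = 244629
(-350286 + x)*(-445666 + y) = (-350286 - 243049)*(-445666 + 244629) = -593335*(-201037) = 119282288395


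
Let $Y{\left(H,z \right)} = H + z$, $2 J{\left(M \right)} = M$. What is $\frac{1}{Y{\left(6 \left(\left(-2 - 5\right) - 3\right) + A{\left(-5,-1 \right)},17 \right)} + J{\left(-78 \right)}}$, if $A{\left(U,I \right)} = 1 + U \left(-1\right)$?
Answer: $- \frac{1}{76} \approx -0.013158$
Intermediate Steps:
$J{\left(M \right)} = \frac{M}{2}$
$A{\left(U,I \right)} = 1 - U$
$\frac{1}{Y{\left(6 \left(\left(-2 - 5\right) - 3\right) + A{\left(-5,-1 \right)},17 \right)} + J{\left(-78 \right)}} = \frac{1}{\left(\left(6 \left(\left(-2 - 5\right) - 3\right) + \left(1 - -5\right)\right) + 17\right) + \frac{1}{2} \left(-78\right)} = \frac{1}{\left(\left(6 \left(-7 - 3\right) + \left(1 + 5\right)\right) + 17\right) - 39} = \frac{1}{\left(\left(6 \left(-10\right) + 6\right) + 17\right) - 39} = \frac{1}{\left(\left(-60 + 6\right) + 17\right) - 39} = \frac{1}{\left(-54 + 17\right) - 39} = \frac{1}{-37 - 39} = \frac{1}{-76} = - \frac{1}{76}$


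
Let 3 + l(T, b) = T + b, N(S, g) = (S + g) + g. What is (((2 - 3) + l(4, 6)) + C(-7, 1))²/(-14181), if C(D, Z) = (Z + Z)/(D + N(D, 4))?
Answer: -289/127629 ≈ -0.0022644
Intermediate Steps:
N(S, g) = S + 2*g
C(D, Z) = 2*Z/(8 + 2*D) (C(D, Z) = (Z + Z)/(D + (D + 2*4)) = (2*Z)/(D + (D + 8)) = (2*Z)/(D + (8 + D)) = (2*Z)/(8 + 2*D) = 2*Z/(8 + 2*D))
l(T, b) = -3 + T + b (l(T, b) = -3 + (T + b) = -3 + T + b)
(((2 - 3) + l(4, 6)) + C(-7, 1))²/(-14181) = (((2 - 3) + (-3 + 4 + 6)) + 1/(4 - 7))²/(-14181) = ((-1 + 7) + 1/(-3))²*(-1/14181) = (6 + 1*(-⅓))²*(-1/14181) = (6 - ⅓)²*(-1/14181) = (17/3)²*(-1/14181) = (289/9)*(-1/14181) = -289/127629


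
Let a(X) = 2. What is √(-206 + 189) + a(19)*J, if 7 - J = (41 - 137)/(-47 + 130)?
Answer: 1354/83 + I*√17 ≈ 16.313 + 4.1231*I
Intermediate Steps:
J = 677/83 (J = 7 - (41 - 137)/(-47 + 130) = 7 - (-96)/83 = 7 - 1*(-96/83) = 7 + 96/83 = 677/83 ≈ 8.1566)
√(-206 + 189) + a(19)*J = √(-206 + 189) + 2*(677/83) = √(-17) + 1354/83 = I*√17 + 1354/83 = 1354/83 + I*√17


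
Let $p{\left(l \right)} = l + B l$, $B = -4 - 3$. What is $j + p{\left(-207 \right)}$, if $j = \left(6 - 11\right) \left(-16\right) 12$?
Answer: $2202$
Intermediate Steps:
$B = -7$
$j = 960$ ($j = \left(-5\right) \left(-16\right) 12 = 80 \cdot 12 = 960$)
$p{\left(l \right)} = - 6 l$ ($p{\left(l \right)} = l - 7 l = - 6 l$)
$j + p{\left(-207 \right)} = 960 - -1242 = 960 + 1242 = 2202$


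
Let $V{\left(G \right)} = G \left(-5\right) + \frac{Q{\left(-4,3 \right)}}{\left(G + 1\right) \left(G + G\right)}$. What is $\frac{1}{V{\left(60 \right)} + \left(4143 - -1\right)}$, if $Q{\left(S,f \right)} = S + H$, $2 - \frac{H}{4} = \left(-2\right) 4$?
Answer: $\frac{610}{2344843} \approx 0.00026015$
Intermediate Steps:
$H = 40$ ($H = 8 - 4 \left(\left(-2\right) 4\right) = 8 - -32 = 8 + 32 = 40$)
$Q{\left(S,f \right)} = 40 + S$ ($Q{\left(S,f \right)} = S + 40 = 40 + S$)
$V{\left(G \right)} = - 5 G + \frac{18}{G \left(1 + G\right)}$ ($V{\left(G \right)} = G \left(-5\right) + \frac{40 - 4}{\left(G + 1\right) \left(G + G\right)} = - 5 G + \frac{36}{\left(1 + G\right) 2 G} = - 5 G + \frac{36}{2 G \left(1 + G\right)} = - 5 G + 36 \frac{1}{2 G \left(1 + G\right)} = - 5 G + \frac{18}{G \left(1 + G\right)}$)
$\frac{1}{V{\left(60 \right)} + \left(4143 - -1\right)} = \frac{1}{\frac{18 - 5 \cdot 60^{2} - 5 \cdot 60^{3}}{60 \left(1 + 60\right)} + \left(4143 - -1\right)} = \frac{1}{\frac{18 - 18000 - 1080000}{60 \cdot 61} + \left(4143 + 1\right)} = \frac{1}{\frac{1}{60} \cdot \frac{1}{61} \left(18 - 18000 - 1080000\right) + 4144} = \frac{1}{\frac{1}{60} \cdot \frac{1}{61} \left(-1097982\right) + 4144} = \frac{1}{- \frac{182997}{610} + 4144} = \frac{1}{\frac{2344843}{610}} = \frac{610}{2344843}$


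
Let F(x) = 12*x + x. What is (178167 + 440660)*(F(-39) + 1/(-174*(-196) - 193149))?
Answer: -49899620107832/159045 ≈ -3.1375e+8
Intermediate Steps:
F(x) = 13*x
(178167 + 440660)*(F(-39) + 1/(-174*(-196) - 193149)) = (178167 + 440660)*(13*(-39) + 1/(-174*(-196) - 193149)) = 618827*(-507 + 1/(34104 - 193149)) = 618827*(-507 + 1/(-159045)) = 618827*(-507 - 1/159045) = 618827*(-80635816/159045) = -49899620107832/159045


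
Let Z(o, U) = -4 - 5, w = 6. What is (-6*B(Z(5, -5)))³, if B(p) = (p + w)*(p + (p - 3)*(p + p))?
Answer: 51728341176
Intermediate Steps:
Z(o, U) = -9
B(p) = (6 + p)*(p + 2*p*(-3 + p)) (B(p) = (p + 6)*(p + (p - 3)*(p + p)) = (6 + p)*(p + (-3 + p)*(2*p)) = (6 + p)*(p + 2*p*(-3 + p)))
(-6*B(Z(5, -5)))³ = (-(-54)*(-30 + 2*(-9)² + 7*(-9)))³ = (-(-54)*(-30 + 2*81 - 63))³ = (-(-54)*(-30 + 162 - 63))³ = (-(-54)*69)³ = (-6*(-621))³ = 3726³ = 51728341176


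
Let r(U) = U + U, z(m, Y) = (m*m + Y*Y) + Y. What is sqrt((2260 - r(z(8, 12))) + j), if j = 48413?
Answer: sqrt(50233) ≈ 224.13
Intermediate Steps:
z(m, Y) = Y + Y**2 + m**2 (z(m, Y) = (m**2 + Y**2) + Y = (Y**2 + m**2) + Y = Y + Y**2 + m**2)
r(U) = 2*U
sqrt((2260 - r(z(8, 12))) + j) = sqrt((2260 - 2*(12 + 12**2 + 8**2)) + 48413) = sqrt((2260 - 2*(12 + 144 + 64)) + 48413) = sqrt((2260 - 2*220) + 48413) = sqrt((2260 - 1*440) + 48413) = sqrt((2260 - 440) + 48413) = sqrt(1820 + 48413) = sqrt(50233)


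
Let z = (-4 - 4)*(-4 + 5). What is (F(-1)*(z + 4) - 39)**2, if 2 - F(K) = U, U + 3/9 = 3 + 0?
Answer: 11881/9 ≈ 1320.1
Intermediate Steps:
U = 8/3 (U = -1/3 + (3 + 0) = -1/3 + 3 = 8/3 ≈ 2.6667)
F(K) = -2/3 (F(K) = 2 - 1*8/3 = 2 - 8/3 = -2/3)
z = -8 (z = -8*1 = -8)
(F(-1)*(z + 4) - 39)**2 = (-2*(-8 + 4)/3 - 39)**2 = (-2/3*(-4) - 39)**2 = (8/3 - 39)**2 = (-109/3)**2 = 11881/9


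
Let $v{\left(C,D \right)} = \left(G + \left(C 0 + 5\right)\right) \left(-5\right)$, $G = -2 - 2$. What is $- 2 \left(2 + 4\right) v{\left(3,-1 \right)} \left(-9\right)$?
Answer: $-540$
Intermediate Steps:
$G = -4$
$v{\left(C,D \right)} = -5$ ($v{\left(C,D \right)} = \left(-4 + \left(C 0 + 5\right)\right) \left(-5\right) = \left(-4 + \left(0 + 5\right)\right) \left(-5\right) = \left(-4 + 5\right) \left(-5\right) = 1 \left(-5\right) = -5$)
$- 2 \left(2 + 4\right) v{\left(3,-1 \right)} \left(-9\right) = - 2 \left(2 + 4\right) \left(-5\right) \left(-9\right) = \left(-2\right) 6 \left(-5\right) \left(-9\right) = \left(-12\right) \left(-5\right) \left(-9\right) = 60 \left(-9\right) = -540$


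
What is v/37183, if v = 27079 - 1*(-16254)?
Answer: 43333/37183 ≈ 1.1654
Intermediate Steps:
v = 43333 (v = 27079 + 16254 = 43333)
v/37183 = 43333/37183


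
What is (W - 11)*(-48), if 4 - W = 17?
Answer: 1152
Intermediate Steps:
W = -13 (W = 4 - 1*17 = 4 - 17 = -13)
(W - 11)*(-48) = (-13 - 11)*(-48) = -24*(-48) = 1152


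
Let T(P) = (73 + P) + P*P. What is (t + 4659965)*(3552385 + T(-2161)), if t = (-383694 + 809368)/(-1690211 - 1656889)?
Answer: 32053442171651637517/836775 ≈ 3.8306e+13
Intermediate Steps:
t = -212837/1673550 (t = 425674/(-3347100) = 425674*(-1/3347100) = -212837/1673550 ≈ -0.12718)
T(P) = 73 + P + P**2 (T(P) = (73 + P) + P**2 = 73 + P + P**2)
(t + 4659965)*(3552385 + T(-2161)) = (-212837/1673550 + 4659965)*(3552385 + (73 - 2161 + (-2161)**2)) = 7798684212913*(3552385 + (73 - 2161 + 4669921))/1673550 = 7798684212913*(3552385 + 4667833)/1673550 = (7798684212913/1673550)*8220218 = 32053442171651637517/836775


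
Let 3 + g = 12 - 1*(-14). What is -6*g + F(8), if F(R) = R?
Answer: -130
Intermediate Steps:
g = 23 (g = -3 + (12 - 1*(-14)) = -3 + (12 + 14) = -3 + 26 = 23)
-6*g + F(8) = -6*23 + 8 = -138 + 8 = -130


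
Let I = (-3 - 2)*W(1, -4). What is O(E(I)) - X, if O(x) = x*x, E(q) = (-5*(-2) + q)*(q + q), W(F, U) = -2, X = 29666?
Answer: 130334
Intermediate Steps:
I = 10 (I = (-3 - 2)*(-2) = -5*(-2) = 10)
E(q) = 2*q*(10 + q) (E(q) = (10 + q)*(2*q) = 2*q*(10 + q))
O(x) = x²
O(E(I)) - X = (2*10*(10 + 10))² - 1*29666 = (2*10*20)² - 29666 = 400² - 29666 = 160000 - 29666 = 130334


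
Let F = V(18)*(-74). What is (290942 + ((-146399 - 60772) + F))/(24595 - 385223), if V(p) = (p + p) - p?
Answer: -82439/360628 ≈ -0.22860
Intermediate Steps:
V(p) = p (V(p) = 2*p - p = p)
F = -1332 (F = 18*(-74) = -1332)
(290942 + ((-146399 - 60772) + F))/(24595 - 385223) = (290942 + ((-146399 - 60772) - 1332))/(24595 - 385223) = (290942 + (-207171 - 1332))/(-360628) = (290942 - 208503)*(-1/360628) = 82439*(-1/360628) = -82439/360628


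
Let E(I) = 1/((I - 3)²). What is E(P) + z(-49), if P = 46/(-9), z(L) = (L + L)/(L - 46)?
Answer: 529937/506255 ≈ 1.0468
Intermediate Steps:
z(L) = 2*L/(-46 + L) (z(L) = (2*L)/(-46 + L) = 2*L/(-46 + L))
P = -46/9 (P = 46*(-⅑) = -46/9 ≈ -5.1111)
E(I) = (-3 + I)⁻² (E(I) = 1/((-3 + I)²) = (-3 + I)⁻²)
E(P) + z(-49) = (-3 - 46/9)⁻² + 2*(-49)/(-46 - 49) = (-73/9)⁻² + 2*(-49)/(-95) = 81/5329 + 2*(-49)*(-1/95) = 81/5329 + 98/95 = 529937/506255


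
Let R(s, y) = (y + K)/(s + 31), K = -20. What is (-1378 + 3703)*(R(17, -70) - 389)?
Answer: -7270275/8 ≈ -9.0878e+5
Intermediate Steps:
R(s, y) = (-20 + y)/(31 + s) (R(s, y) = (y - 20)/(s + 31) = (-20 + y)/(31 + s))
(-1378 + 3703)*(R(17, -70) - 389) = (-1378 + 3703)*((-20 - 70)/(31 + 17) - 389) = 2325*(-90/48 - 389) = 2325*((1/48)*(-90) - 389) = 2325*(-15/8 - 389) = 2325*(-3127/8) = -7270275/8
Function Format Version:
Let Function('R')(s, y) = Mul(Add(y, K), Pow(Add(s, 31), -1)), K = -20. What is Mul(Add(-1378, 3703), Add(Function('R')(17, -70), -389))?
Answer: Rational(-7270275, 8) ≈ -9.0878e+5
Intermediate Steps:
Function('R')(s, y) = Mul(Pow(Add(31, s), -1), Add(-20, y)) (Function('R')(s, y) = Mul(Add(y, -20), Pow(Add(s, 31), -1)) = Mul(Add(-20, y), Pow(Add(31, s), -1)) = Mul(Pow(Add(31, s), -1), Add(-20, y)))
Mul(Add(-1378, 3703), Add(Function('R')(17, -70), -389)) = Mul(Add(-1378, 3703), Add(Mul(Pow(Add(31, 17), -1), Add(-20, -70)), -389)) = Mul(2325, Add(Mul(Pow(48, -1), -90), -389)) = Mul(2325, Add(Mul(Rational(1, 48), -90), -389)) = Mul(2325, Add(Rational(-15, 8), -389)) = Mul(2325, Rational(-3127, 8)) = Rational(-7270275, 8)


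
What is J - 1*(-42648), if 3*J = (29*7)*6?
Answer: 43054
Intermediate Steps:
J = 406 (J = ((29*7)*6)/3 = (203*6)/3 = (1/3)*1218 = 406)
J - 1*(-42648) = 406 - 1*(-42648) = 406 + 42648 = 43054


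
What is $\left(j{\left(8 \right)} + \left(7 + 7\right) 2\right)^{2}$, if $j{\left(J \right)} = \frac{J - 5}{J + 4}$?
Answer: $\frac{12769}{16} \approx 798.06$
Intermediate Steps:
$j{\left(J \right)} = \frac{-5 + J}{4 + J}$
$\left(j{\left(8 \right)} + \left(7 + 7\right) 2\right)^{2} = \left(\frac{-5 + 8}{4 + 8} + \left(7 + 7\right) 2\right)^{2} = \left(\frac{1}{12} \cdot 3 + 14 \cdot 2\right)^{2} = \left(\frac{1}{12} \cdot 3 + 28\right)^{2} = \left(\frac{1}{4} + 28\right)^{2} = \left(\frac{113}{4}\right)^{2} = \frac{12769}{16}$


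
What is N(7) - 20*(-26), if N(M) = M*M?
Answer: 569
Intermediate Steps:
N(M) = M²
N(7) - 20*(-26) = 7² - 20*(-26) = 49 + 520 = 569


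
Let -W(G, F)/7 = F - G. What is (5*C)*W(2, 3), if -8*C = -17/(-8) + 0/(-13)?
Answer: 595/64 ≈ 9.2969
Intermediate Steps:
W(G, F) = -7*F + 7*G (W(G, F) = -7*(F - G) = -7*F + 7*G)
C = -17/64 (C = -(-17/(-8) + 0/(-13))/8 = -(-17*(-⅛) + 0*(-1/13))/8 = -(17/8 + 0)/8 = -⅛*17/8 = -17/64 ≈ -0.26563)
(5*C)*W(2, 3) = (5*(-17/64))*(-7*3 + 7*2) = -85*(-21 + 14)/64 = -85/64*(-7) = 595/64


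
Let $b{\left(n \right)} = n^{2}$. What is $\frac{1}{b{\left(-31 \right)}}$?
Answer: $\frac{1}{961} \approx 0.0010406$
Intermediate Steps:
$\frac{1}{b{\left(-31 \right)}} = \frac{1}{\left(-31\right)^{2}} = \frac{1}{961}$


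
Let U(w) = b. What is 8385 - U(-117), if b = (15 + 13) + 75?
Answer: 8282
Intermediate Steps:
b = 103 (b = 28 + 75 = 103)
U(w) = 103
8385 - U(-117) = 8385 - 1*103 = 8385 - 103 = 8282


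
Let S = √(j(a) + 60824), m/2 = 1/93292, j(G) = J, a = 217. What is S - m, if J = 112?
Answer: -1/46646 + 2*√15234 ≈ 246.85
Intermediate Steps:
j(G) = 112
m = 1/46646 (m = 2/93292 = 2*(1/93292) = 1/46646 ≈ 2.1438e-5)
S = 2*√15234 (S = √(112 + 60824) = √60936 = 2*√15234 ≈ 246.85)
S - m = 2*√15234 - 1*1/46646 = 2*√15234 - 1/46646 = -1/46646 + 2*√15234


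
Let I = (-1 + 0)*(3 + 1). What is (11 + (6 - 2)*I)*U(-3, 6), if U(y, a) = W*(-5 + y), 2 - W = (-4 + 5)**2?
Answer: 40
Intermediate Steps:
I = -4 (I = -1*4 = -4)
W = 1 (W = 2 - (-4 + 5)**2 = 2 - 1*1**2 = 2 - 1*1 = 2 - 1 = 1)
U(y, a) = -5 + y (U(y, a) = 1*(-5 + y) = -5 + y)
(11 + (6 - 2)*I)*U(-3, 6) = (11 + (6 - 2)*(-4))*(-5 - 3) = (11 + 4*(-4))*(-8) = (11 - 16)*(-8) = -5*(-8) = 40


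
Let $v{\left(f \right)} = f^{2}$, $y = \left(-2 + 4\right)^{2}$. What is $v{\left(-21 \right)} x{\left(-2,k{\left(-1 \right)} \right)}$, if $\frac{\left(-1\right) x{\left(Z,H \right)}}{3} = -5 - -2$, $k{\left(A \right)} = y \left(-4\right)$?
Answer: $3969$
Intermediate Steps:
$y = 4$ ($y = 2^{2} = 4$)
$k{\left(A \right)} = -16$ ($k{\left(A \right)} = 4 \left(-4\right) = -16$)
$x{\left(Z,H \right)} = 9$ ($x{\left(Z,H \right)} = - 3 \left(-5 - -2\right) = - 3 \left(-5 + 2\right) = \left(-3\right) \left(-3\right) = 9$)
$v{\left(-21 \right)} x{\left(-2,k{\left(-1 \right)} \right)} = \left(-21\right)^{2} \cdot 9 = 441 \cdot 9 = 3969$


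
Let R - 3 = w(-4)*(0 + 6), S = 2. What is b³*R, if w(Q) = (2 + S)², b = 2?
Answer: 792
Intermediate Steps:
w(Q) = 16 (w(Q) = (2 + 2)² = 4² = 16)
R = 99 (R = 3 + 16*(0 + 6) = 3 + 16*6 = 3 + 96 = 99)
b³*R = 2³*99 = 8*99 = 792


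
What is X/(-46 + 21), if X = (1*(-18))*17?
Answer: 306/25 ≈ 12.240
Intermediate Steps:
X = -306 (X = -18*17 = -306)
X/(-46 + 21) = -306/(-46 + 21) = -306/(-25) = -306*(-1/25) = 306/25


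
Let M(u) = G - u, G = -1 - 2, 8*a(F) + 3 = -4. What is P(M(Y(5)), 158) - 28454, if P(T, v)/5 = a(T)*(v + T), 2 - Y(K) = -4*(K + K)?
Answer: -231587/8 ≈ -28948.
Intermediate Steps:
a(F) = -7/8 (a(F) = -3/8 + (⅛)*(-4) = -3/8 - ½ = -7/8)
Y(K) = 2 + 8*K (Y(K) = 2 - (-4)*(K + K) = 2 - (-4)*2*K = 2 - (-8)*K = 2 + 8*K)
G = -3
M(u) = -3 - u
P(T, v) = -35*T/8 - 35*v/8 (P(T, v) = 5*(-7*(v + T)/8) = 5*(-7*(T + v)/8) = 5*(-7*T/8 - 7*v/8) = -35*T/8 - 35*v/8)
P(M(Y(5)), 158) - 28454 = (-35*(-3 - (2 + 8*5))/8 - 35/8*158) - 28454 = (-35*(-3 - (2 + 40))/8 - 2765/4) - 28454 = (-35*(-3 - 1*42)/8 - 2765/4) - 28454 = (-35*(-3 - 42)/8 - 2765/4) - 28454 = (-35/8*(-45) - 2765/4) - 28454 = (1575/8 - 2765/4) - 28454 = -3955/8 - 28454 = -231587/8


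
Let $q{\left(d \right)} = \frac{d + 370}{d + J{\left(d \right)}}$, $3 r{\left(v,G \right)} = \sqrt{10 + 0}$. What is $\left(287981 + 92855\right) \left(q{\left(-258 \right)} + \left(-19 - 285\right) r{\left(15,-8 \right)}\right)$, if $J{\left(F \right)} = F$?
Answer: $- \frac{10663408}{129} - \frac{115774144 \sqrt{10}}{3} \approx -1.2212 \cdot 10^{8}$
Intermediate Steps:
$r{\left(v,G \right)} = \frac{\sqrt{10}}{3}$ ($r{\left(v,G \right)} = \frac{\sqrt{10 + 0}}{3} = \frac{\sqrt{10}}{3}$)
$q{\left(d \right)} = \frac{370 + d}{2 d}$ ($q{\left(d \right)} = \frac{d + 370}{d + d} = \frac{370 + d}{2 d}$)
$\left(287981 + 92855\right) \left(q{\left(-258 \right)} + \left(-19 - 285\right) r{\left(15,-8 \right)}\right) = \left(287981 + 92855\right) \left(\frac{370 - 258}{2 \left(-258\right)} + \left(-19 - 285\right) \frac{\sqrt{10}}{3}\right) = 380836 \left(\frac{1}{2} \left(- \frac{1}{258}\right) 112 - 304 \frac{\sqrt{10}}{3}\right) = 380836 \left(- \frac{28}{129} - \frac{304 \sqrt{10}}{3}\right) = - \frac{10663408}{129} - \frac{115774144 \sqrt{10}}{3}$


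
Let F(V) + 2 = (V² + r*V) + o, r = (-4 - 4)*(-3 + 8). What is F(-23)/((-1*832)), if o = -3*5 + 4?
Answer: -359/208 ≈ -1.7260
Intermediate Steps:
o = -11 (o = -15 + 4 = -11)
r = -40 (r = -8*5 = -40)
F(V) = -13 + V² - 40*V (F(V) = -2 + ((V² - 40*V) - 11) = -2 + (-11 + V² - 40*V) = -13 + V² - 40*V)
F(-23)/((-1*832)) = (-13 + (-23)² - 40*(-23))/((-1*832)) = (-13 + 529 + 920)/(-832) = 1436*(-1/832) = -359/208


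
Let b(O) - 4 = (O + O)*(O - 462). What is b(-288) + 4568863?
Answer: 5000867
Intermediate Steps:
b(O) = 4 + 2*O*(-462 + O) (b(O) = 4 + (O + O)*(O - 462) = 4 + (2*O)*(-462 + O) = 4 + 2*O*(-462 + O))
b(-288) + 4568863 = (4 - 924*(-288) + 2*(-288)²) + 4568863 = (4 + 266112 + 2*82944) + 4568863 = (4 + 266112 + 165888) + 4568863 = 432004 + 4568863 = 5000867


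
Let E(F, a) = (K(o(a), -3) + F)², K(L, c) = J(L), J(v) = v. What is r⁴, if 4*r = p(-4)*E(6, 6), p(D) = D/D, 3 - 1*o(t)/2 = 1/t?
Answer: 2251875390625/1679616 ≈ 1.3407e+6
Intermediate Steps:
o(t) = 6 - 2/t
K(L, c) = L
p(D) = 1
E(F, a) = (6 + F - 2/a)² (E(F, a) = ((6 - 2/a) + F)² = (6 + F - 2/a)²)
r = 1225/36 (r = (1*(6 + 6 - 2/6)²)/4 = (1*(6 + 6 - 2*⅙)²)/4 = (1*(6 + 6 - ⅓)²)/4 = (1*(35/3)²)/4 = (1*(1225/9))/4 = (¼)*(1225/9) = 1225/36 ≈ 34.028)
r⁴ = (1225/36)⁴ = 2251875390625/1679616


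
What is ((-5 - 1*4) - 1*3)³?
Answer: -1728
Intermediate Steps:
((-5 - 1*4) - 1*3)³ = ((-5 - 4) - 3)³ = (-9 - 3)³ = (-12)³ = -1728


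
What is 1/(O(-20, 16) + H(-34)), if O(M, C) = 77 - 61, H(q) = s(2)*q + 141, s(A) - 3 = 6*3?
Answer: -1/557 ≈ -0.0017953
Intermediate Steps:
s(A) = 21 (s(A) = 3 + 6*3 = 3 + 18 = 21)
H(q) = 141 + 21*q (H(q) = 21*q + 141 = 141 + 21*q)
O(M, C) = 16
1/(O(-20, 16) + H(-34)) = 1/(16 + (141 + 21*(-34))) = 1/(16 + (141 - 714)) = 1/(16 - 573) = 1/(-557) = -1/557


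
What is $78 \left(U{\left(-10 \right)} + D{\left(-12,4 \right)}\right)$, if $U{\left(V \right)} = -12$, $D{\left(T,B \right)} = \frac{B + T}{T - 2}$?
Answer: $- \frac{6240}{7} \approx -891.43$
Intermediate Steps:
$D{\left(T,B \right)} = \frac{B + T}{-2 + T}$
$78 \left(U{\left(-10 \right)} + D{\left(-12,4 \right)}\right) = 78 \left(-12 + \frac{4 - 12}{-2 - 12}\right) = 78 \left(-12 + \frac{1}{-14} \left(-8\right)\right) = 78 \left(-12 - - \frac{4}{7}\right) = 78 \left(-12 + \frac{4}{7}\right) = 78 \left(- \frac{80}{7}\right) = - \frac{6240}{7}$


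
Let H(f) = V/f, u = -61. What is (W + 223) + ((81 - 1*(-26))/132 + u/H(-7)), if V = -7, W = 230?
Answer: 51851/132 ≈ 392.81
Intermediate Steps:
H(f) = -7/f
(W + 223) + ((81 - 1*(-26))/132 + u/H(-7)) = (230 + 223) + ((81 - 1*(-26))/132 - 61/((-7/(-7)))) = 453 + ((81 + 26)*(1/132) - 61/((-7*(-⅐)))) = 453 + (107*(1/132) - 61/1) = 453 + (107/132 - 61*1) = 453 + (107/132 - 61) = 453 - 7945/132 = 51851/132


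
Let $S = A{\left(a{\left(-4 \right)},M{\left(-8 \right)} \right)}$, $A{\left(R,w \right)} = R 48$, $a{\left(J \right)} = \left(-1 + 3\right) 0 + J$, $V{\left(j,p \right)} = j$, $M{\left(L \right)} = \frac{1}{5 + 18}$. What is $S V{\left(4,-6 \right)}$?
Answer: $-768$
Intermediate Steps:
$M{\left(L \right)} = \frac{1}{23}$
$a{\left(J \right)} = J$ ($a{\left(J \right)} = 2 \cdot 0 + J = 0 + J = J$)
$A{\left(R,w \right)} = 48 R$
$S = -192$ ($S = 48 \left(-4\right) = -192$)
$S V{\left(4,-6 \right)} = \left(-192\right) 4 = -768$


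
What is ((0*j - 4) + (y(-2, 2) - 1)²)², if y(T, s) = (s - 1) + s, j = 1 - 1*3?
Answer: 0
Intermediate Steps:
j = -2 (j = 1 - 3 = -2)
y(T, s) = -1 + 2*s (y(T, s) = (-1 + s) + s = -1 + 2*s)
((0*j - 4) + (y(-2, 2) - 1)²)² = ((0*(-2) - 4) + ((-1 + 2*2) - 1)²)² = ((0 - 4) + ((-1 + 4) - 1)²)² = (-4 + (3 - 1)²)² = (-4 + 2²)² = (-4 + 4)² = 0² = 0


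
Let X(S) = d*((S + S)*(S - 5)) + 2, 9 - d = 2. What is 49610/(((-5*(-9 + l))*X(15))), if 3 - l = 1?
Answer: 4961/7357 ≈ 0.67432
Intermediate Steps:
l = 2 (l = 3 - 1*1 = 3 - 1 = 2)
d = 7 (d = 9 - 1*2 = 9 - 2 = 7)
X(S) = 2 + 14*S*(-5 + S) (X(S) = 7*((S + S)*(S - 5)) + 2 = 7*((2*S)*(-5 + S)) + 2 = 7*(2*S*(-5 + S)) + 2 = 14*S*(-5 + S) + 2 = 2 + 14*S*(-5 + S))
49610/(((-5*(-9 + l))*X(15))) = 49610/(((-5*(-9 + 2))*(2 - 70*15 + 14*15**2))) = 49610/(((-5*(-7))*(2 - 1050 + 14*225))) = 49610/((35*(2 - 1050 + 3150))) = 49610/((35*2102)) = 49610/73570 = 49610*(1/73570) = 4961/7357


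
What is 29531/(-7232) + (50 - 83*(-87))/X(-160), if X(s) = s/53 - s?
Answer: 39706989/940160 ≈ 42.234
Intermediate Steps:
X(s) = -52*s/53 (X(s) = s*(1/53) - s = s/53 - s = -52*s/53)
29531/(-7232) + (50 - 83*(-87))/X(-160) = 29531/(-7232) + (50 - 83*(-87))/((-52/53*(-160))) = 29531*(-1/7232) + (50 + 7221)/(8320/53) = -29531/7232 + 7271*(53/8320) = -29531/7232 + 385363/8320 = 39706989/940160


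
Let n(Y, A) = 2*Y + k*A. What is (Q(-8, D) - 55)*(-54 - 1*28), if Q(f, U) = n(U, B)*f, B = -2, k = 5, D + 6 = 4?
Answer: -4674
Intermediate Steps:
D = -2 (D = -6 + 4 = -2)
n(Y, A) = 2*Y + 5*A
Q(f, U) = f*(-10 + 2*U) (Q(f, U) = (2*U + 5*(-2))*f = (2*U - 10)*f = (-10 + 2*U)*f = f*(-10 + 2*U))
(Q(-8, D) - 55)*(-54 - 1*28) = (2*(-8)*(-5 - 2) - 55)*(-54 - 1*28) = (2*(-8)*(-7) - 55)*(-54 - 28) = (112 - 55)*(-82) = 57*(-82) = -4674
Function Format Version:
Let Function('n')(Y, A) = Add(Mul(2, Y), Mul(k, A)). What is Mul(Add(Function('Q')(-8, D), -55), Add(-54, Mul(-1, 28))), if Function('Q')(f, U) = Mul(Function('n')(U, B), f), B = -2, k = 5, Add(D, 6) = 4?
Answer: -4674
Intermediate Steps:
D = -2 (D = Add(-6, 4) = -2)
Function('n')(Y, A) = Add(Mul(2, Y), Mul(5, A))
Function('Q')(f, U) = Mul(f, Add(-10, Mul(2, U))) (Function('Q')(f, U) = Mul(Add(Mul(2, U), Mul(5, -2)), f) = Mul(Add(Mul(2, U), -10), f) = Mul(Add(-10, Mul(2, U)), f) = Mul(f, Add(-10, Mul(2, U))))
Mul(Add(Function('Q')(-8, D), -55), Add(-54, Mul(-1, 28))) = Mul(Add(Mul(2, -8, Add(-5, -2)), -55), Add(-54, Mul(-1, 28))) = Mul(Add(Mul(2, -8, -7), -55), Add(-54, -28)) = Mul(Add(112, -55), -82) = Mul(57, -82) = -4674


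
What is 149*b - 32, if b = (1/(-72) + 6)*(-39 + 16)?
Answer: -1479341/72 ≈ -20546.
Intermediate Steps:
b = -9913/72 (b = (-1/72 + 6)*(-23) = (431/72)*(-23) = -9913/72 ≈ -137.68)
149*b - 32 = 149*(-9913/72) - 32 = -1477037/72 - 32 = -1479341/72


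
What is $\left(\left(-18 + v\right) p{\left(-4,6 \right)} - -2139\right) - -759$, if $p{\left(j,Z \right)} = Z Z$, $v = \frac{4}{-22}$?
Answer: $\frac{24678}{11} \approx 2243.5$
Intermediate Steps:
$v = - \frac{2}{11}$ ($v = 4 \left(- \frac{1}{22}\right) = - \frac{2}{11} \approx -0.18182$)
$p{\left(j,Z \right)} = Z^{2}$
$\left(\left(-18 + v\right) p{\left(-4,6 \right)} - -2139\right) - -759 = \left(\left(-18 - \frac{2}{11}\right) 6^{2} - -2139\right) - -759 = \left(\left(- \frac{200}{11}\right) 36 + 2139\right) + 759 = \left(- \frac{7200}{11} + 2139\right) + 759 = \frac{16329}{11} + 759 = \frac{24678}{11}$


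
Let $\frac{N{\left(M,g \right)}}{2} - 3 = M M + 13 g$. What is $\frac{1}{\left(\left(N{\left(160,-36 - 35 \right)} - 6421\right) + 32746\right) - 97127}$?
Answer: $- \frac{1}{21442} \approx -4.6637 \cdot 10^{-5}$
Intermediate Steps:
$N{\left(M,g \right)} = 6 + 2 M^{2} + 26 g$ ($N{\left(M,g \right)} = 6 + 2 \left(M M + 13 g\right) = 6 + 2 \left(M^{2} + 13 g\right) = 6 + \left(2 M^{2} + 26 g\right) = 6 + 2 M^{2} + 26 g$)
$\frac{1}{\left(\left(N{\left(160,-36 - 35 \right)} - 6421\right) + 32746\right) - 97127} = \frac{1}{\left(\left(\left(6 + 2 \cdot 160^{2} + 26 \left(-36 - 35\right)\right) - 6421\right) + 32746\right) - 97127} = \frac{1}{\left(\left(\left(6 + 2 \cdot 25600 + 26 \left(-71\right)\right) - 6421\right) + 32746\right) - 97127} = \frac{1}{\left(\left(\left(6 + 51200 - 1846\right) - 6421\right) + 32746\right) - 97127} = \frac{1}{\left(\left(49360 - 6421\right) + 32746\right) - 97127} = \frac{1}{\left(42939 + 32746\right) - 97127} = \frac{1}{75685 - 97127} = \frac{1}{-21442} = - \frac{1}{21442}$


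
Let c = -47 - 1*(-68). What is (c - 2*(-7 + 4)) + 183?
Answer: 210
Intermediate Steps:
c = 21 (c = -47 + 68 = 21)
(c - 2*(-7 + 4)) + 183 = (21 - 2*(-7 + 4)) + 183 = (21 - 2*(-3)) + 183 = (21 + 6) + 183 = 27 + 183 = 210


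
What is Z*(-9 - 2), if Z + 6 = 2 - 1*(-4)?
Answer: 0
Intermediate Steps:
Z = 0 (Z = -6 + (2 - 1*(-4)) = -6 + (2 + 4) = -6 + 6 = 0)
Z*(-9 - 2) = 0*(-9 - 2) = 0*(-11) = 0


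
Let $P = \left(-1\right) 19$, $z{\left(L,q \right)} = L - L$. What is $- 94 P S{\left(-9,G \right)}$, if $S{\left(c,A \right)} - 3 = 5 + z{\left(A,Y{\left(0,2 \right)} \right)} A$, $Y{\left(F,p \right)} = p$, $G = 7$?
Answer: $14288$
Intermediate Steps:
$z{\left(L,q \right)} = 0$
$P = -19$
$S{\left(c,A \right)} = 8$ ($S{\left(c,A \right)} = 3 + \left(5 + 0 A\right) = 3 + \left(5 + 0\right) = 3 + 5 = 8$)
$- 94 P S{\left(-9,G \right)} = \left(-94\right) \left(-19\right) 8 = 1786 \cdot 8 = 14288$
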